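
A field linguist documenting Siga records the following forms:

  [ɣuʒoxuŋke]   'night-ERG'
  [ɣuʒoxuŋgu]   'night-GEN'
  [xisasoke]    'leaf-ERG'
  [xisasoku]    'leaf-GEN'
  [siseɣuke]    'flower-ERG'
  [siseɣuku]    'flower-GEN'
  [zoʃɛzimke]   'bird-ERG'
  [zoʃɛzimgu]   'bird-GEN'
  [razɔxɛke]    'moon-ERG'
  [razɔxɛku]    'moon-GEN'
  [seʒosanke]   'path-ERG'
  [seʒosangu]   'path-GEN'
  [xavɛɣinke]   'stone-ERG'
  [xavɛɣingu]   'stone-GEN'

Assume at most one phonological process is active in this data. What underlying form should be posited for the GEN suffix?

/-gu/

The GEN suffix surfaces as [-gu] and [-ku], depending on the final segment of the stem.
The ERG suffix, which begins with [k], is invariant after every stem; so [k] is not altered by any rule here.
The GEN suffix is therefore /-gu/ underlyingly, with post-vocalic devoicing: voiced stops become voiceless after a vowel.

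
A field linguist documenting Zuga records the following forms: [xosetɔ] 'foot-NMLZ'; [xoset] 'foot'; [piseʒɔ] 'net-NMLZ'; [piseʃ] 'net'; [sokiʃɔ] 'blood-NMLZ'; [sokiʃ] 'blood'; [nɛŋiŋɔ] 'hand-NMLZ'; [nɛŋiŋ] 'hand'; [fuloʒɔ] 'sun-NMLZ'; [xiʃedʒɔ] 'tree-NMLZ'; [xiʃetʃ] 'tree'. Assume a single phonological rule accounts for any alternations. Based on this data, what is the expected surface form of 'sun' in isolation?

The root 'net' surfaces as [piseʒɔ] and [piseʃ], with a stem-final [ʒ] ~ [ʃ] alternation.
The stem 'blood' ([sokiʃɔ], [sokiʃ]) shows [ʃ] unchanged in both environments, so [ʃ] cannot be basic with [ʒ] derived before the NMLZ suffix.
So /ʒ/ is underlying, and a rule of word-final obstruent devoicing — voiced obstruents become voiceless word-finally — gives [ʃ].
From [fuloʒɔ] the stem 'sun' is /fuloʒ/; word-finally this yields [fuloʃ].

[fuloʃ]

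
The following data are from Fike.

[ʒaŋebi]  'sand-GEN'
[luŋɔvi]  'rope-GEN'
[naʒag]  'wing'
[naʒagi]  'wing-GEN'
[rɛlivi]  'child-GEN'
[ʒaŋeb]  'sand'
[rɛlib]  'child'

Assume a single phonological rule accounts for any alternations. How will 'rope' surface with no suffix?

[luŋɔb]

In [rɛlib] and [rɛlivi] the final segment of 'child' alternates: [b] ~ [v].
The stem 'sand' ([ʒaŋeb], [ʒaŋebi]) shows [b] unchanged in both environments, so [b] cannot be basic with [v] derived before the GEN suffix.
Therefore /v/ is basic and [b] is derived by word-final hardening (voiced fricatives become stops word-finally).
The one attested form of 'rope', [luŋɔvi], shows underlying /luŋɔv/. Applying the same rule word-finally gives [luŋɔb].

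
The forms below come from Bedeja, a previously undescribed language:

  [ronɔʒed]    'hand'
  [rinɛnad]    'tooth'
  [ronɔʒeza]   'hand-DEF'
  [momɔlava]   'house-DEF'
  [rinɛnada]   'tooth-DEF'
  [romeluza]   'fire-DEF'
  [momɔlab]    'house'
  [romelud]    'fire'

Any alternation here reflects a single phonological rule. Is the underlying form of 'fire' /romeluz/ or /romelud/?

The stem for 'fire' ends in [d] in [romelud] but [z] in [romeluza].
If /d/ were underlying and a rule turned it into [z] before the DEF suffix, 'tooth' would also alternate; but it has [d] in both [rinɛnad] and [rinɛnada].
The alternation reflects word-final hardening: voiced fricatives become stops word-finally. /z/ is underlying.

/romeluz/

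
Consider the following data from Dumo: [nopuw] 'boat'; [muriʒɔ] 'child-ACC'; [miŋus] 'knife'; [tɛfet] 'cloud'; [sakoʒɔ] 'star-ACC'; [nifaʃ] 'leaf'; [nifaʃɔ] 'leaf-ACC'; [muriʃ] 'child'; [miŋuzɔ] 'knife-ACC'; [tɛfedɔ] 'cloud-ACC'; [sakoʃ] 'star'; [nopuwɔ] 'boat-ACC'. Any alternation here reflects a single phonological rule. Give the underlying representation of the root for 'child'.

The stem for 'child' ends in [ʒ] in [muriʒɔ] but [ʃ] in [muriʃ].
But 'leaf' keeps [ʃ] in both environments ([nifaʃɔ], [nifaʃ]), so there is no rule changing /ʃ/ to [ʒ] before the ACC suffix.
The underlying segment must be /ʒ/; voiced obstruents become voiceless word-finally, yielding [ʃ] there.
Hence 'child' is /muriʒ/ underlyingly.

/muriʒ/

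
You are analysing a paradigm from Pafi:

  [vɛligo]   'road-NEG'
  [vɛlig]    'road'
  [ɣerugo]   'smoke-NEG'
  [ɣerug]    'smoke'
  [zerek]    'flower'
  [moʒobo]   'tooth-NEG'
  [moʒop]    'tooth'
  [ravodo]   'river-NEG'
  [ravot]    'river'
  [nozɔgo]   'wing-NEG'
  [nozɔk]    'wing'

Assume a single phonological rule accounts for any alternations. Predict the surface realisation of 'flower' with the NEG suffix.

[zerego]

In [nozɔgo] and [nozɔk] the final segment of 'wing' alternates: [g] ~ [k].
Compare 'smoke', with invariant [g] in [ɣerugo] and [ɣerug]: an analysis with underlying /g/ and a rule producing [k] in isolation would wrongly predict alternation here too.
The alternation reflects intervocalic voicing: voiceless stops become voiced between vowels. /k/ is underlying.
From [zerek] the stem 'flower' is /zerek/; between vowels this yields [zerego].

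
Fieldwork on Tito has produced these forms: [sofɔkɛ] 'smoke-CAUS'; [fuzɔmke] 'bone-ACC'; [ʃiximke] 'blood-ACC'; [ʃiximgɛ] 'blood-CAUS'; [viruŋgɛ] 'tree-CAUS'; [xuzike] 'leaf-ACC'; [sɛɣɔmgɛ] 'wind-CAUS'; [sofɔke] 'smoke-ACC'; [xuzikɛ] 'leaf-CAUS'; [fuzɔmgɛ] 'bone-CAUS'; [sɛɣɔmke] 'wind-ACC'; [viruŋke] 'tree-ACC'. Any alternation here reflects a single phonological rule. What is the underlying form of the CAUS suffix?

/-gɛ/

The CAUS morpheme has two allomorphs, [-gɛ] and [-kɛ].
By contrast the ACC suffix keeps its initial [k] throughout — that segment must be underlying.
The CAUS suffix is therefore /-gɛ/ underlyingly, with post-vocalic devoicing: voiced stops become voiceless after a vowel.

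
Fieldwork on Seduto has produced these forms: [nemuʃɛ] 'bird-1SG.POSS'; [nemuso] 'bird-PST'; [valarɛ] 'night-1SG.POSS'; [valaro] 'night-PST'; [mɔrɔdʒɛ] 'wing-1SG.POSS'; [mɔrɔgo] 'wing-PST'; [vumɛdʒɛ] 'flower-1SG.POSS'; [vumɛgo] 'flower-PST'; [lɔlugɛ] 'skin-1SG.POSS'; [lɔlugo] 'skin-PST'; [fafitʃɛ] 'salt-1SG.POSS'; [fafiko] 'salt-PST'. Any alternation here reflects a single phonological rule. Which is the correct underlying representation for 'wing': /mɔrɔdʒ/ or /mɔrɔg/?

The stem for 'wing' ends in [dʒ] in [mɔrɔdʒɛ] but [g] in [mɔrɔgo].
But 'skin' keeps [g] in both environments ([lɔlugɛ], [lɔlugo]), so there is no rule changing /g/ to [dʒ] before the 1SG.POSS suffix.
So /dʒ/ is underlying, and a rule of depalatalization — palato-alveolar /tʃ/, /dʒ/ and /ʃ/ become [k], [g] and [s] when no front vowel follows — gives [g].

/mɔrɔdʒ/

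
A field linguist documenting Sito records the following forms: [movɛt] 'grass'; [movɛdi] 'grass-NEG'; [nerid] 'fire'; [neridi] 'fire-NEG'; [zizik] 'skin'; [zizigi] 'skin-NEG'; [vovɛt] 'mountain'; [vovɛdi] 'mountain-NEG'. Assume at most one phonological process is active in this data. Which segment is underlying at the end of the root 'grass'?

/t/

In [movɛt] and [movɛdi] the final segment of 'grass' alternates: [t] ~ [d].
If /d/ were underlying and a rule turned it into [t] in isolation, 'fire' would also alternate; but it has [d] in both [nerid] and [neridi].
The alternation reflects intervocalic voicing: voiceless stops become voiced between vowels. /t/ is underlying.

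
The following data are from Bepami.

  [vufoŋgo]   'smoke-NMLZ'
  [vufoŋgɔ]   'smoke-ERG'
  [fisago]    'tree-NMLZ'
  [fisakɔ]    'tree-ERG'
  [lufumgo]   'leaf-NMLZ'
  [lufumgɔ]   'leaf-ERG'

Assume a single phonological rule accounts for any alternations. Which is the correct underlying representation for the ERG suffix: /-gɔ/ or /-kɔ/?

The ERG suffix surfaces as [-gɔ] and [-kɔ], depending on the final segment of the stem.
The NMLZ suffix, which begins with [g], is invariant after every stem; so [g] is not altered by any rule here.
The ERG suffix is therefore /-kɔ/ underlyingly, with post-nasal voicing: voiceless stops become voiced after a nasal.

/-kɔ/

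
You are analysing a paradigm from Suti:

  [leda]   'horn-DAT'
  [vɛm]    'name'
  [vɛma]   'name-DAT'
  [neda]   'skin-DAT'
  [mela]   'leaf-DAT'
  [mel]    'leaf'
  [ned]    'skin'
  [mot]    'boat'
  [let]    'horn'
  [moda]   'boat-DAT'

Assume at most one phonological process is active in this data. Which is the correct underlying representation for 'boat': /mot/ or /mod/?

The root 'boat' surfaces as [mot] and [moda], with a stem-final [t] ~ [d] alternation.
Compare 'skin', with invariant [d] in [ned] and [neda]: an analysis with underlying /d/ and a rule producing [t] in isolation would wrongly predict alternation here too.
The alternation reflects intervocalic voicing: voiceless stops become voiced between vowels. /t/ is underlying.

/mot/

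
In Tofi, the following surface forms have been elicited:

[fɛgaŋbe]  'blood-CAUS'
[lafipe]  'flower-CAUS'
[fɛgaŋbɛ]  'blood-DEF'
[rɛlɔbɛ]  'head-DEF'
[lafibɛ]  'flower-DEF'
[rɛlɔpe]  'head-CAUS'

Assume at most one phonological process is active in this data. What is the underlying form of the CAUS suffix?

/-pe/

The CAUS suffix surfaces as [-be] and [-pe], depending on the final segment of the stem.
By contrast the DEF suffix keeps its initial [b] throughout — that segment must be underlying.
So the underlying form is /-pe/, and voiceless stops become voiced after a nasal.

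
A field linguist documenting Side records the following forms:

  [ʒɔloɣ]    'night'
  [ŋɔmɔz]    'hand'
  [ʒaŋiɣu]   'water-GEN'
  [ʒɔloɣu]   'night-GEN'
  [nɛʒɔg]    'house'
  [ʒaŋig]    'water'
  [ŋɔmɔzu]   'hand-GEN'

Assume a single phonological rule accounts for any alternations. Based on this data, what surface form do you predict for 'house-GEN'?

[nɛʒɔɣu]

The root 'water' surfaces as [ʒaŋiɣu] and [ʒaŋig], with a stem-final [ɣ] ~ [g] alternation.
If /ɣ/ were underlying and a rule turned it into [g] in isolation, 'night' would also alternate; but it has [ɣ] in both [ʒɔloɣu] and [ʒɔloɣ].
The underlying segment must be /g/; voiced stops become fricatives between vowels, yielding [ɣ] there.
The one attested form of 'house', [nɛʒɔg], shows underlying /nɛʒɔg/. Applying the same rule between vowels gives [nɛʒɔɣu].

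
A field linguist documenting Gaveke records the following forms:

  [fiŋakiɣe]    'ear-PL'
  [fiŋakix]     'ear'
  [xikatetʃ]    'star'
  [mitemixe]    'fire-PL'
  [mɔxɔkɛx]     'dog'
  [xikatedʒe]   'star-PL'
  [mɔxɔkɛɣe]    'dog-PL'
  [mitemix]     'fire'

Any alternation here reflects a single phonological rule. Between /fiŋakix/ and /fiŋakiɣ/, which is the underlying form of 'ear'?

The root 'ear' surfaces as [fiŋakiɣe] and [fiŋakix], with a stem-final [ɣ] ~ [x] alternation.
But 'fire' keeps [x] in both environments ([mitemixe], [mitemix]), so there is no rule changing /x/ to [ɣ] before the PL suffix.
The alternation reflects word-final obstruent devoicing: voiced obstruents become voiceless word-finally. /ɣ/ is underlying.

/fiŋakiɣ/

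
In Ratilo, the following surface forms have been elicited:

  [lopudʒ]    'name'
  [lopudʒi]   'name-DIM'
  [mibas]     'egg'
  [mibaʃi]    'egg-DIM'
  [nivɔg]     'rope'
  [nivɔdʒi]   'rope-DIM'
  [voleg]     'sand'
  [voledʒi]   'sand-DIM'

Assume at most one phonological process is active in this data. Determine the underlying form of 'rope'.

The stem for 'rope' ends in [g] in [nivɔg] but [dʒ] in [nivɔdʒi].
If /dʒ/ were underlying and a rule turned it into [g] in isolation, 'name' would also alternate; but it has [dʒ] in both [lopudʒ] and [lopudʒi].
So /g/ is underlying, and a rule of palatalization before a front vowel — /g/ and /s/ become palato-alveolar [dʒ] and [ʃ] before a front vowel — gives [dʒ].
So 'rope' = /nivɔg/.

/nivɔg/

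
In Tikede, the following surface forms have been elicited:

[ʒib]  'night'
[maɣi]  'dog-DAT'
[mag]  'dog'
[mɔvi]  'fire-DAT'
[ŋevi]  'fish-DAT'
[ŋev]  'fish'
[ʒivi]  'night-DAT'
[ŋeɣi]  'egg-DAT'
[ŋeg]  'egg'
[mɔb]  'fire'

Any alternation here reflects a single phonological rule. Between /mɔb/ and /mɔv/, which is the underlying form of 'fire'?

The root 'fire' surfaces as [mɔb] and [mɔvi], with a stem-final [b] ~ [v] alternation.
But 'fish' keeps [v] in both environments ([ŋev], [ŋevi]), so there is no rule changing /v/ to [b] in isolation.
The alternation reflects intervocalic spirantization: voiced stops become fricatives between vowels. /b/ is underlying.

/mɔb/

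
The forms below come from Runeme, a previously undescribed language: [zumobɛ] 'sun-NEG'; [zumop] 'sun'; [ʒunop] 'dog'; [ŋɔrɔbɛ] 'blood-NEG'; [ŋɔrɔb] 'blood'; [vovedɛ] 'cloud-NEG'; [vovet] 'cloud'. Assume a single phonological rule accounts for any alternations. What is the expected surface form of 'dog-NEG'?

[ʒunobɛ]

The root 'sun' surfaces as [zumobɛ] and [zumop], with a stem-final [b] ~ [p] alternation.
If /b/ were underlying and a rule turned it into [p] in isolation, 'blood' would also alternate; but it has [b] in both [ŋɔrɔbɛ] and [ŋɔrɔb].
The underlying segment must be /p/; voiceless stops become voiced between vowels, yielding [b] there.
From [ʒunop] the stem 'dog' is /ʒunop/; between vowels this yields [ʒunobɛ].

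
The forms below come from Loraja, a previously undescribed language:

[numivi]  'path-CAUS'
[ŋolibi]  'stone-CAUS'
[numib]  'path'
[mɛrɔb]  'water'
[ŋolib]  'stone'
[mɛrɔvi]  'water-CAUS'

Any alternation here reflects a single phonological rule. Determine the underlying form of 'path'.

/numiv/

The root 'path' surfaces as [numivi] and [numib], with a stem-final [v] ~ [b] alternation.
But 'stone' keeps [b] in both environments ([ŋolibi], [ŋolib]), so there is no rule changing /b/ to [v] before the CAUS suffix.
The underlying segment must be /v/; voiced fricatives become stops word-finally, yielding [b] there.
Hence 'path' is /numiv/ underlyingly.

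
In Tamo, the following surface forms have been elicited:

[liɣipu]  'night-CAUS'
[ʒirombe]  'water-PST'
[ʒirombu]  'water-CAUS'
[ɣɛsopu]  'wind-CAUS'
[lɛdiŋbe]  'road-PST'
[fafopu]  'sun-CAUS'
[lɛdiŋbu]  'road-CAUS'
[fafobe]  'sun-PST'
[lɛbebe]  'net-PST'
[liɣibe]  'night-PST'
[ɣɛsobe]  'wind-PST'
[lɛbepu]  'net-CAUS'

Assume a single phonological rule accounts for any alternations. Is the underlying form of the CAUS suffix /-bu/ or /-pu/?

The CAUS suffix surfaces as [-bu] and [-pu], depending on the final segment of the stem.
By contrast the PST suffix keeps its initial [b] throughout — that segment must be underlying.
The CAUS suffix is therefore /-pu/ underlyingly, with post-nasal voicing: voiceless stops become voiced after a nasal.

/-pu/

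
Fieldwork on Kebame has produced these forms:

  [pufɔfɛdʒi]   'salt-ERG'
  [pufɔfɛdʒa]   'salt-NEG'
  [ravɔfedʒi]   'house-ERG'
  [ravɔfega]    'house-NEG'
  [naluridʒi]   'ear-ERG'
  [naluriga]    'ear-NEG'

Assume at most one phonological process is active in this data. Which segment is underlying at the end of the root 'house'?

/g/

In [ravɔfedʒi] and [ravɔfega] the final segment of 'house' alternates: [dʒ] ~ [g].
But 'salt' keeps [dʒ] in both environments ([pufɔfɛdʒi], [pufɔfɛdʒa]), so there is no rule changing /dʒ/ to [g] before the NEG suffix.
Therefore /g/ is basic and [dʒ] is derived by palatalization before a front vowel (/g/ becomes palato-alveolar [dʒ] before a front vowel).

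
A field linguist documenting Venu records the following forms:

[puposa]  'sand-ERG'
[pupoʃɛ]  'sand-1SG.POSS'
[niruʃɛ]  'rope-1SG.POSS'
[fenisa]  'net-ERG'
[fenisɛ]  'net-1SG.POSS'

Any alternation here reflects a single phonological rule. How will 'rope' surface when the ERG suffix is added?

The root 'sand' surfaces as [puposa] and [pupoʃɛ], with a stem-final [s] ~ [ʃ] alternation.
If /s/ were underlying and a rule turned it into [ʃ] before the 1SG.POSS suffix, 'net' would also alternate; but it has [s] in both [fenisa] and [fenisɛ].
The underlying segment must be /ʃ/; palato-alveolar /ʃ/ becomes [s] when no front vowel follows, yielding [s] there.
From [niruʃɛ] the stem 'rope' is /niruʃ/; when no front vowel follows this yields [nirusa].

[nirusa]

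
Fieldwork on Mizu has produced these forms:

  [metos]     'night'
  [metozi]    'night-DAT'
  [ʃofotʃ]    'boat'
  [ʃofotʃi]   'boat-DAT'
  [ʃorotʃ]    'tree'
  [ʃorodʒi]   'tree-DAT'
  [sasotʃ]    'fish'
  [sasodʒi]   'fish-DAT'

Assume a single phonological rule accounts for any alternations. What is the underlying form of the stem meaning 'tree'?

/ʃorodʒ/

'tree' shows [tʃ] ~ [dʒ] at the end of the stem ([ʃorotʃ] vs [ʃorodʒi]).
Compare 'boat', with invariant [tʃ] in [ʃofotʃ] and [ʃofotʃi]: an analysis with underlying /tʃ/ and a rule producing [dʒ] before the DAT suffix would wrongly predict alternation here too.
The underlying segment must be /dʒ/; voiced obstruents become voiceless word-finally, yielding [tʃ] there.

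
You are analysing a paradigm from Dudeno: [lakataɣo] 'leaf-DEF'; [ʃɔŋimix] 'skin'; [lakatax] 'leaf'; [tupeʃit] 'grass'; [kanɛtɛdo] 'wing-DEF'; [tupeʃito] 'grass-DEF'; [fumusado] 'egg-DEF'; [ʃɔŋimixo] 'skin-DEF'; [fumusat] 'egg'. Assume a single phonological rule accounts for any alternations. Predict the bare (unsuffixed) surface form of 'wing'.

In [fumusado] and [fumusat] the final segment of 'egg' alternates: [d] ~ [t].
The stem 'grass' ([tupeʃito], [tupeʃit]) shows [t] unchanged in both environments, so [t] cannot be basic with [d] derived before the DEF suffix.
So /d/ is underlying, and a rule of word-final obstruent devoicing — voiced obstruents become voiceless word-finally — gives [t].
From [kanɛtɛdo] the stem 'wing' is /kanɛtɛd/; word-finally this yields [kanɛtɛt].

[kanɛtɛt]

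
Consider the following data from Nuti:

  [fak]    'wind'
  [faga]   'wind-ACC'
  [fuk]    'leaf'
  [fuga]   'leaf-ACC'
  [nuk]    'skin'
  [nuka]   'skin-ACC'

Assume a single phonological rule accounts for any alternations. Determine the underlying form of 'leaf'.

/fug/

The root 'leaf' surfaces as [fuk] and [fuga], with a stem-final [k] ~ [g] alternation.
Compare 'skin', with invariant [k] in [nuk] and [nuka]: an analysis with underlying /k/ and a rule producing [g] before the ACC suffix would wrongly predict alternation here too.
So /g/ is underlying, and a rule of word-final obstruent devoicing — voiced obstruents become voiceless word-finally — gives [k].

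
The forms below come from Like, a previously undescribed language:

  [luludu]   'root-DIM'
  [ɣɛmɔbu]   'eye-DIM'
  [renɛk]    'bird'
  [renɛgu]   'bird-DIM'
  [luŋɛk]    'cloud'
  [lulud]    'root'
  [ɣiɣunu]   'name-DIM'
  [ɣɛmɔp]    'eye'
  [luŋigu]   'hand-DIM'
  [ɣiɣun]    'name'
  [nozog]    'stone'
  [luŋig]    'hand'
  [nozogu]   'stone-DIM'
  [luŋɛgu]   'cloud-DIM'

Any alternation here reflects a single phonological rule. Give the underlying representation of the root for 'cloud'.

The root 'cloud' surfaces as [luŋɛgu] and [luŋɛk], with a stem-final [g] ~ [k] alternation.
But 'hand' keeps [g] in both environments ([luŋigu], [luŋig]), so there is no rule changing /g/ to [k] in isolation.
The underlying segment must be /k/; voiceless stops become voiced between vowels, yielding [g] there.
Hence 'cloud' is /luŋɛk/ underlyingly.

/luŋɛk/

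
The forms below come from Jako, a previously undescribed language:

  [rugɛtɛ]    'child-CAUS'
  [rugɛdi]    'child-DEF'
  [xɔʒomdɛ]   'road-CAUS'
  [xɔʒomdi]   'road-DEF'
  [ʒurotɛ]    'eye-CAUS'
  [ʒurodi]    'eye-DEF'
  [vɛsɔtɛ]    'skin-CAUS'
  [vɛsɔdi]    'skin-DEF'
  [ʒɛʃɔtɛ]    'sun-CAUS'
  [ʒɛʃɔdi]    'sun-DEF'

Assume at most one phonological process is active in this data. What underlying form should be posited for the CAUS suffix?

/-tɛ/

The CAUS morpheme has two allomorphs, [-dɛ] and [-tɛ].
The DEF suffix, which begins with [d], is invariant after every stem; so [d] is not altered by any rule here.
So the underlying form is /-tɛ/, and voiceless stops become voiced after a nasal.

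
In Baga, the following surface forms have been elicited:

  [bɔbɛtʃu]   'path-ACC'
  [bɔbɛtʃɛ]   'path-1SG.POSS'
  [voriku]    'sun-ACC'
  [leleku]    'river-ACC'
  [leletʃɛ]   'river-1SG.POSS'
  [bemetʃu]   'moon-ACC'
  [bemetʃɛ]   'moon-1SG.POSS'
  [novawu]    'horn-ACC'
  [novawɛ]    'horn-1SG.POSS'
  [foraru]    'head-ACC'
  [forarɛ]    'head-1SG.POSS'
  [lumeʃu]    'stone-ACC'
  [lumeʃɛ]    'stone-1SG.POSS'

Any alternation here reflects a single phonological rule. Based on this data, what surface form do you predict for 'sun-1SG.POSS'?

[voritʃɛ]

'river' shows [k] ~ [tʃ] at the end of the stem ([leleku] vs [leletʃɛ]).
But 'path' keeps [tʃ] in both environments ([bɔbɛtʃu], [bɔbɛtʃɛ]), so there is no rule changing /tʃ/ to [k] before the ACC suffix.
Therefore /k/ is basic and [tʃ] is derived by palatalization before a front vowel (/k/ becomes palato-alveolar [tʃ] before a front vowel).
The one attested form of 'sun', [voriku], shows underlying /vorik/. Applying the same rule before a front vowel gives [voritʃɛ].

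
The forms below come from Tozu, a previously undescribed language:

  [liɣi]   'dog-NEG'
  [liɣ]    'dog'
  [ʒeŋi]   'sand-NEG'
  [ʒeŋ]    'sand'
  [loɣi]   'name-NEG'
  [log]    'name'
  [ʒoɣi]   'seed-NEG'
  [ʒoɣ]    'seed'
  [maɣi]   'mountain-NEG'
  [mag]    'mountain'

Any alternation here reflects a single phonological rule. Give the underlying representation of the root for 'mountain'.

'mountain' shows [ɣ] ~ [g] at the end of the stem ([maɣi] vs [mag]).
But 'seed' keeps [ɣ] in both environments ([ʒoɣi], [ʒoɣ]), so there is no rule changing /ɣ/ to [g] in isolation.
The underlying segment must be /g/; voiced stops become fricatives between vowels, yielding [ɣ] there.

/mag/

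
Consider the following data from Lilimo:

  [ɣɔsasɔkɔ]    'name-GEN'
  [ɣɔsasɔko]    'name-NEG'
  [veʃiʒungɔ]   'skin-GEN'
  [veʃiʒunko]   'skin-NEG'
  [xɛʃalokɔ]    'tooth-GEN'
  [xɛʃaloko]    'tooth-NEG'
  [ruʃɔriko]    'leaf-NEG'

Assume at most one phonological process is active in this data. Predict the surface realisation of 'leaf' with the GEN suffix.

[ruʃɔrikɔ]

The GEN morpheme has two allomorphs, [-gɔ] and [-kɔ].
By contrast the NEG suffix keeps its initial [k] throughout — that segment must be underlying.
So the underlying form is /-gɔ/, and voiced stops become voiceless after a vowel.
After 'leaf', which ends in a vowel, the suffix surfaces as [-kɔ], giving [ruʃɔrikɔ].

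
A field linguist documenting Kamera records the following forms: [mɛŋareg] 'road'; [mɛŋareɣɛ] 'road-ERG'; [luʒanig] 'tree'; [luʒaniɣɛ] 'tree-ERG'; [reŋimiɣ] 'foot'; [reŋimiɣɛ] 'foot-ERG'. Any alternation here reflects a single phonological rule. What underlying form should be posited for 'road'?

/mɛŋareg/

The stem for 'road' ends in [g] in [mɛŋareg] but [ɣ] in [mɛŋareɣɛ].
Compare 'foot', with invariant [ɣ] in [reŋimiɣ] and [reŋimiɣɛ]: an analysis with underlying /ɣ/ and a rule producing [g] in isolation would wrongly predict alternation here too.
The alternation reflects intervocalic spirantization: voiced stops become fricatives between vowels. /g/ is underlying.
The underlying form of 'road' is therefore /mɛŋareg/.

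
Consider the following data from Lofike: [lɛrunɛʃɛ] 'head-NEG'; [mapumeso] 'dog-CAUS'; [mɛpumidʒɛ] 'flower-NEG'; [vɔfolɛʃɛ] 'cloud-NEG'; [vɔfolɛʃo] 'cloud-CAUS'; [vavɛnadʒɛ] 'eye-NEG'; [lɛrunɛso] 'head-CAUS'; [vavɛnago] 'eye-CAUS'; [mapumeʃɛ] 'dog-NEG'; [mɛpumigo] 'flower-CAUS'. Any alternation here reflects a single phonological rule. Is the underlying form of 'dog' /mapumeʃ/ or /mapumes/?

/mapumes/

'dog' shows [ʃ] ~ [s] at the end of the stem ([mapumeʃɛ] vs [mapumeso]).
But 'cloud' keeps [ʃ] in both environments ([vɔfolɛʃɛ], [vɔfolɛʃo]), so there is no rule changing /ʃ/ to [s] before the CAUS suffix.
The underlying segment must be /s/; /g/ and /s/ become palato-alveolar [dʒ] and [ʃ] before a front vowel, yielding [ʃ] there.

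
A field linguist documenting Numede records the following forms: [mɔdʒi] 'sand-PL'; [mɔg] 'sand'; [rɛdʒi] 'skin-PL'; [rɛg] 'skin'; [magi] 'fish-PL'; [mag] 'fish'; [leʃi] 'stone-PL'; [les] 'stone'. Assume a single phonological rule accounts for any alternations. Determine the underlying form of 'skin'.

/rɛdʒ/

The stem for 'skin' ends in [dʒ] in [rɛdʒi] but [g] in [rɛg].
If /g/ were underlying and a rule turned it into [dʒ] before the PL suffix, 'fish' would also alternate; but it has [g] in both [magi] and [mag].
Therefore /dʒ/ is basic and [g] is derived by depalatalization (palato-alveolar /dʒ/ and /ʃ/ become [g] and [s] when no front vowel follows).
The underlying form of 'skin' is therefore /rɛdʒ/.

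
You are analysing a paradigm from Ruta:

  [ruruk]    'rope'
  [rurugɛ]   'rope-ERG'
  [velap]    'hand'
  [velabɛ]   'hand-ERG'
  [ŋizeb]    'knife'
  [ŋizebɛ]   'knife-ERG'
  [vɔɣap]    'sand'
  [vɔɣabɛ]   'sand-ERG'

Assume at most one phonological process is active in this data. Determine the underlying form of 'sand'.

/vɔɣap/

In [vɔɣap] and [vɔɣabɛ] the final segment of 'sand' alternates: [p] ~ [b].
Compare 'knife', with invariant [b] in [ŋizeb] and [ŋizebɛ]: an analysis with underlying /b/ and a rule producing [p] in isolation would wrongly predict alternation here too.
So /p/ is underlying, and a rule of intervocalic voicing — voiceless stops become voiced between vowels — gives [b].
The underlying form of 'sand' is therefore /vɔɣap/.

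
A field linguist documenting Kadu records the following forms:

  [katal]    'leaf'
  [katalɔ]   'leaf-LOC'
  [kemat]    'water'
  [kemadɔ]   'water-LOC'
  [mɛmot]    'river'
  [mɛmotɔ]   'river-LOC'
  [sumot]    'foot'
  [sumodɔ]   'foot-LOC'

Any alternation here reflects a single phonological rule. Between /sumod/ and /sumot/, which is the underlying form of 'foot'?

The stem for 'foot' ends in [t] in [sumot] but [d] in [sumodɔ].
The stem 'river' ([mɛmot], [mɛmotɔ]) shows [t] unchanged in both environments, so [t] cannot be basic with [d] derived before the LOC suffix.
Therefore /d/ is basic and [t] is derived by word-final obstruent devoicing (voiced obstruents become voiceless word-finally).

/sumod/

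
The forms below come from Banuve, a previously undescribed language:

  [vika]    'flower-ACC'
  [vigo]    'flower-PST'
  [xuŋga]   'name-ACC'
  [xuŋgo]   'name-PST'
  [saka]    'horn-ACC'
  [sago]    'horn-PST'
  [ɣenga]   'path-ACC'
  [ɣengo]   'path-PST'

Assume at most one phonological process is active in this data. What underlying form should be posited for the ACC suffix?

/-ka/

The ACC morpheme has two allomorphs, [-ga] and [-ka].
The PST suffix, which begins with [g], is invariant after every stem; so [g] is not altered by any rule here.
The ACC suffix is therefore /-ka/ underlyingly, with post-nasal voicing: voiceless stops become voiced after a nasal.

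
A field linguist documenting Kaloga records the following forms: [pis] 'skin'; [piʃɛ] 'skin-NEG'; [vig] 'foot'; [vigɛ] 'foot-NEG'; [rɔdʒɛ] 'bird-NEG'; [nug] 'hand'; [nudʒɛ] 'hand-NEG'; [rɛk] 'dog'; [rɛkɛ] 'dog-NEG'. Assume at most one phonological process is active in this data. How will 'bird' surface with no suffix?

[rɔg]

'hand' shows [g] ~ [dʒ] at the end of the stem ([nug] vs [nudʒɛ]).
Compare 'foot', with invariant [g] in [vig] and [vigɛ]: an analysis with underlying /g/ and a rule producing [dʒ] before the NEG suffix would wrongly predict alternation here too.
The underlying segment must be /dʒ/; palato-alveolar /dʒ/ and /ʃ/ become [g] and [s] when no front vowel follows, yielding [g] there.
The one attested form of 'bird', [rɔdʒɛ], shows underlying /rɔdʒ/. Applying the same rule when no front vowel follows gives [rɔg].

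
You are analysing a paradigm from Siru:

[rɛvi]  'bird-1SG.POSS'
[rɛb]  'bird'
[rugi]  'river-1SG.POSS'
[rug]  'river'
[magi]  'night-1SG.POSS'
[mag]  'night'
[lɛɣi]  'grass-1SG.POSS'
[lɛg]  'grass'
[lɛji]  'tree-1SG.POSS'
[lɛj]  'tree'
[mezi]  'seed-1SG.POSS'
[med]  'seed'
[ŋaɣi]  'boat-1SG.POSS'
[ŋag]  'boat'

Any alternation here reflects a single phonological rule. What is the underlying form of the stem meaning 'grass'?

The root 'grass' surfaces as [lɛɣi] and [lɛg], with a stem-final [ɣ] ~ [g] alternation.
If /g/ were underlying and a rule turned it into [ɣ] before the 1SG.POSS suffix, 'night' would also alternate; but it has [g] in both [magi] and [mag].
So /ɣ/ is underlying, and a rule of word-final hardening — voiced fricatives become stops word-finally — gives [g].

/lɛɣ/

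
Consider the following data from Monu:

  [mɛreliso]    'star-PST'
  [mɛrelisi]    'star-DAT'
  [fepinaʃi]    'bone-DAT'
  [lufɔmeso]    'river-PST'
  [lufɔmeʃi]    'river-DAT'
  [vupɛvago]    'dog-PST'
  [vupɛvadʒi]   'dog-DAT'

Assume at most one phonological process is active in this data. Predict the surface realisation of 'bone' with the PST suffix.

In [lufɔmeso] and [lufɔmeʃi] the final segment of 'river' alternates: [s] ~ [ʃ].
If /s/ were underlying and a rule turned it into [ʃ] before the DAT suffix, 'star' would also alternate; but it has [s] in both [mɛreliso] and [mɛrelisi].
So /ʃ/ is underlying, and a rule of depalatalization — palato-alveolar /dʒ/ and /ʃ/ become [g] and [s] when no front vowel follows — gives [s].
From [fepinaʃi] the stem 'bone' is /fepinaʃ/; when no front vowel follows this yields [fepinaso].

[fepinaso]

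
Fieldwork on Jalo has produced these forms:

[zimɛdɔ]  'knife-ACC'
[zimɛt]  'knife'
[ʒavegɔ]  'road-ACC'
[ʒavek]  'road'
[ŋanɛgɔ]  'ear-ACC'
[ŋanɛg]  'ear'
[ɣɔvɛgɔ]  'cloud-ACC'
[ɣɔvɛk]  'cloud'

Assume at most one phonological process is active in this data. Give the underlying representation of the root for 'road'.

'road' shows [g] ~ [k] at the end of the stem ([ʒavegɔ] vs [ʒavek]).
But 'ear' keeps [g] in both environments ([ŋanɛgɔ], [ŋanɛg]), so there is no rule changing /g/ to [k] in isolation.
The underlying segment must be /k/; voiceless stops become voiced between vowels, yielding [g] there.
The underlying form of 'road' is therefore /ʒavek/.

/ʒavek/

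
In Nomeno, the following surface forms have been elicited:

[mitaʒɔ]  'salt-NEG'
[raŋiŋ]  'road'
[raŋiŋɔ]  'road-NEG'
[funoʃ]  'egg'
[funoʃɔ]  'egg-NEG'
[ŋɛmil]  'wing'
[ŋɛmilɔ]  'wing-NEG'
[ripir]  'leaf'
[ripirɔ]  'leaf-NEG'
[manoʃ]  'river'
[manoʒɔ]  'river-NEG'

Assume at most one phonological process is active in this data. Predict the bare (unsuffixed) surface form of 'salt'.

The stem for 'river' ends in [ʃ] in [manoʃ] but [ʒ] in [manoʒɔ].
But 'egg' keeps [ʃ] in both environments ([funoʃ], [funoʃɔ]), so there is no rule changing /ʃ/ to [ʒ] before the NEG suffix.
Therefore /ʒ/ is basic and [ʃ] is derived by word-final obstruent devoicing (voiced obstruents become voiceless word-finally).
From [mitaʒɔ] the stem 'salt' is /mitaʒ/; word-finally this yields [mitaʃ].

[mitaʃ]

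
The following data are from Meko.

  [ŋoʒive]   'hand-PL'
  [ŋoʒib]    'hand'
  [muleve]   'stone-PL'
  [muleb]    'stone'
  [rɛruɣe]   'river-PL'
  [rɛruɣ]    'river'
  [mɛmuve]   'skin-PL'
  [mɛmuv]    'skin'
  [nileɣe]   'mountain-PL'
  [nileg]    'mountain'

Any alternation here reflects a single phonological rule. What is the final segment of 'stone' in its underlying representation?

The root 'stone' surfaces as [muleve] and [muleb], with a stem-final [v] ~ [b] alternation.
The stem 'skin' ([mɛmuve], [mɛmuv]) shows [v] unchanged in both environments, so [v] cannot be basic with [b] derived in isolation.
So /b/ is underlying, and a rule of intervocalic spirantization — voiced stops become fricatives between vowels — gives [v].

/b/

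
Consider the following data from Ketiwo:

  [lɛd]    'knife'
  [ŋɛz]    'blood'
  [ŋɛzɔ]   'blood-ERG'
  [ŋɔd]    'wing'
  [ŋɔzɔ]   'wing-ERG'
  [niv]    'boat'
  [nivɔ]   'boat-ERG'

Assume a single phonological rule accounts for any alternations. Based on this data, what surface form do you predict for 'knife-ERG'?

The root 'wing' surfaces as [ŋɔd] and [ŋɔzɔ], with a stem-final [d] ~ [z] alternation.
The stem 'blood' ([ŋɛz], [ŋɛzɔ]) shows [z] unchanged in both environments, so [z] cannot be basic with [d] derived in isolation.
The underlying segment must be /d/; voiced stops become fricatives between vowels, yielding [z] there.
The one attested form of 'knife', [lɛd], shows underlying /lɛd/. Applying the same rule between vowels gives [lɛzɔ].

[lɛzɔ]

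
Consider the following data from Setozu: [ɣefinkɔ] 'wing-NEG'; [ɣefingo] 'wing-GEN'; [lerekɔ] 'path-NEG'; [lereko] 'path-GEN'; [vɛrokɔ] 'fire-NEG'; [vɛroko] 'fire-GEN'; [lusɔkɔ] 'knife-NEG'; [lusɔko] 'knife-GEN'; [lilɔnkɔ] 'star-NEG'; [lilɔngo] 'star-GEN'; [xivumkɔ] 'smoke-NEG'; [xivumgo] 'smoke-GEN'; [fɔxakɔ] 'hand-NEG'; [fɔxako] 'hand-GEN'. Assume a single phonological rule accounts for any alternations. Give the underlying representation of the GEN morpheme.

The GEN morpheme has two allomorphs, [-go] and [-ko].
The NEG suffix, which begins with [k], is invariant after every stem; so [k] is not altered by any rule here.
The GEN suffix is therefore /-go/ underlyingly, with post-vocalic devoicing: voiced stops become voiceless after a vowel.

/-go/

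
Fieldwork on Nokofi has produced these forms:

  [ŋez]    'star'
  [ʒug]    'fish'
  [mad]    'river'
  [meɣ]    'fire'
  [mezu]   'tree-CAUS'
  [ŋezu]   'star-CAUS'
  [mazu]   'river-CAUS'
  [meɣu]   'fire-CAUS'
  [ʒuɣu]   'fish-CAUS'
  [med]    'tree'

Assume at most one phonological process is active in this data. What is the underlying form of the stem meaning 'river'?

/mad/

The stem for 'river' ends in [d] in [mad] but [z] in [mazu].
If /z/ were underlying and a rule turned it into [d] in isolation, 'star' would also alternate; but it has [z] in both [ŋez] and [ŋezu].
The alternation reflects intervocalic spirantization: voiced stops become fricatives between vowels. /d/ is underlying.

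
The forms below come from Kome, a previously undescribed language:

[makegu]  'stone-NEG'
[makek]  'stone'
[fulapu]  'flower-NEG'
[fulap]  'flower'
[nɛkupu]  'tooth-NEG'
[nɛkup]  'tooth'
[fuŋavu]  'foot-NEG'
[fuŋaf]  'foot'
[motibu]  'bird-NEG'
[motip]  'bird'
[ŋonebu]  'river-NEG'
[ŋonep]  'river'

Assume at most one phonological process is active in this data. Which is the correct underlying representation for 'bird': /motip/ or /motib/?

The root 'bird' surfaces as [motibu] and [motip], with a stem-final [b] ~ [p] alternation.
If /p/ were underlying and a rule turned it into [b] before the NEG suffix, 'tooth' would also alternate; but it has [p] in both [nɛkupu] and [nɛkup].
So /b/ is underlying, and a rule of word-final obstruent devoicing — voiced obstruents become voiceless word-finally — gives [p].

/motib/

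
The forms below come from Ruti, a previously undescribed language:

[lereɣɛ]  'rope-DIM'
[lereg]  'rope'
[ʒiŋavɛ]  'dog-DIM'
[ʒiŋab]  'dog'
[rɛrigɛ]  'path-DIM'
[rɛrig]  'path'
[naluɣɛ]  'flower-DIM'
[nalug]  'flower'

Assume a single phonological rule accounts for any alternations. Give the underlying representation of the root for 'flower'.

/naluɣ/

The root 'flower' surfaces as [naluɣɛ] and [nalug], with a stem-final [ɣ] ~ [g] alternation.
The stem 'path' ([rɛrigɛ], [rɛrig]) shows [g] unchanged in both environments, so [g] cannot be basic with [ɣ] derived before the DIM suffix.
The underlying segment must be /ɣ/; voiced fricatives become stops word-finally, yielding [g] there.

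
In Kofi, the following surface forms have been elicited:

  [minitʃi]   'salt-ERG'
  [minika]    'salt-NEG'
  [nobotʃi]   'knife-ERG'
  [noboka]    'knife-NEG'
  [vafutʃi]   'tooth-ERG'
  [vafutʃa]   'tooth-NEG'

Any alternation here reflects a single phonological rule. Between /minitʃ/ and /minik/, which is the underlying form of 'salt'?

/minik/

'salt' shows [tʃ] ~ [k] at the end of the stem ([minitʃi] vs [minika]).
The stem 'tooth' ([vafutʃi], [vafutʃa]) shows [tʃ] unchanged in both environments, so [tʃ] cannot be basic with [k] derived before the NEG suffix.
The alternation reflects palatalization before a front vowel: /k/ becomes palato-alveolar [tʃ] before a front vowel. /k/ is underlying.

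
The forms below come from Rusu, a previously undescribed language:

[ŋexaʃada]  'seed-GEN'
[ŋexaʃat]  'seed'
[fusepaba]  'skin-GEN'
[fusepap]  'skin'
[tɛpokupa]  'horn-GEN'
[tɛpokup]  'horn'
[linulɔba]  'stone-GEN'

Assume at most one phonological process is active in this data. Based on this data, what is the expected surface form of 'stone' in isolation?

[linulɔp]

In [fusepaba] and [fusepap] the final segment of 'skin' alternates: [b] ~ [p].
If /p/ were underlying and a rule turned it into [b] before the GEN suffix, 'horn' would also alternate; but it has [p] in both [tɛpokupa] and [tɛpokup].
So /b/ is underlying, and a rule of word-final obstruent devoicing — voiced obstruents become voiceless word-finally — gives [p].
From [linulɔba] the stem 'stone' is /linulɔb/; word-finally this yields [linulɔp].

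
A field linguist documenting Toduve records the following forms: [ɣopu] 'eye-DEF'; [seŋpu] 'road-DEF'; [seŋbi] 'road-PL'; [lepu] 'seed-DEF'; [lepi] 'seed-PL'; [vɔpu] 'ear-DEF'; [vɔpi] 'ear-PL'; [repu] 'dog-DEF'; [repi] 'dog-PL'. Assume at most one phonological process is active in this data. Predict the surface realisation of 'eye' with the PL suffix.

[ɣopi]

The PL suffix surfaces as [-bi] and [-pi], depending on the final segment of the stem.
By contrast the DEF suffix keeps its initial [p] throughout — that segment must be underlying.
So the underlying form is /-bi/, and voiced stops become voiceless after a vowel.
After 'eye', which ends in a vowel, the suffix surfaces as [-pi], giving [ɣopi].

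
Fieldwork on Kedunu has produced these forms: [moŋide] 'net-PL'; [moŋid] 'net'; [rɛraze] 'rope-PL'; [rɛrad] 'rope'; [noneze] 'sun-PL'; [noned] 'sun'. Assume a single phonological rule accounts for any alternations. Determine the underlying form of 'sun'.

/nonez/

The root 'sun' surfaces as [noneze] and [noned], with a stem-final [z] ~ [d] alternation.
The stem 'net' ([moŋide], [moŋid]) shows [d] unchanged in both environments, so [d] cannot be basic with [z] derived before the PL suffix.
The alternation reflects word-final hardening: voiced fricatives become stops word-finally. /z/ is underlying.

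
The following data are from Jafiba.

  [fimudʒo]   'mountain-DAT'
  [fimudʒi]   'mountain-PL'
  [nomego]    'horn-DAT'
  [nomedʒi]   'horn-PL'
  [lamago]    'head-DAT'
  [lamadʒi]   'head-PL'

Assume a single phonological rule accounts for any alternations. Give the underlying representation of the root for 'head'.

/lamag/

In [lamago] and [lamadʒi] the final segment of 'head' alternates: [g] ~ [dʒ].
But 'mountain' keeps [dʒ] in both environments ([fimudʒo], [fimudʒi]), so there is no rule changing /dʒ/ to [g] before the DAT suffix.
The underlying segment must be /g/; /g/ becomes palato-alveolar [dʒ] before a front vowel, yielding [dʒ] there.
Hence 'head' is /lamag/ underlyingly.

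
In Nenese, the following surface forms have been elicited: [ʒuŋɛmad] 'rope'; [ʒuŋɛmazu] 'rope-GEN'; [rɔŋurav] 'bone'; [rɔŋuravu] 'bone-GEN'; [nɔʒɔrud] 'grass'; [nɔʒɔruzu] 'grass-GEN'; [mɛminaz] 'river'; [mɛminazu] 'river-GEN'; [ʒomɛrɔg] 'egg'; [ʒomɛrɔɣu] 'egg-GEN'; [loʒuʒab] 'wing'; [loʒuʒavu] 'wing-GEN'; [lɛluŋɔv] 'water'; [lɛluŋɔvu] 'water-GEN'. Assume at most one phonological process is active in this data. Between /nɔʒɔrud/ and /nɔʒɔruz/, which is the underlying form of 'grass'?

/nɔʒɔrud/

The stem for 'grass' ends in [d] in [nɔʒɔrud] but [z] in [nɔʒɔruzu].
If /z/ were underlying and a rule turned it into [d] in isolation, 'river' would also alternate; but it has [z] in both [mɛminaz] and [mɛminazu].
The alternation reflects intervocalic spirantization: voiced stops become fricatives between vowels. /d/ is underlying.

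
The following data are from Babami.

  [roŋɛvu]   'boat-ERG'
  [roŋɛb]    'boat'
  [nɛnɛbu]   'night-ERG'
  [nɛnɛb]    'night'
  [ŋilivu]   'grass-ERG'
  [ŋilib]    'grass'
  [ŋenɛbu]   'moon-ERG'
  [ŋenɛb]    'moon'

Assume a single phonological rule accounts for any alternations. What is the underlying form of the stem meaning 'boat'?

/roŋɛv/

In [roŋɛvu] and [roŋɛb] the final segment of 'boat' alternates: [v] ~ [b].
But 'moon' keeps [b] in both environments ([ŋenɛbu], [ŋenɛb]), so there is no rule changing /b/ to [v] before the ERG suffix.
Therefore /v/ is basic and [b] is derived by word-final hardening (voiced fricatives become stops word-finally).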